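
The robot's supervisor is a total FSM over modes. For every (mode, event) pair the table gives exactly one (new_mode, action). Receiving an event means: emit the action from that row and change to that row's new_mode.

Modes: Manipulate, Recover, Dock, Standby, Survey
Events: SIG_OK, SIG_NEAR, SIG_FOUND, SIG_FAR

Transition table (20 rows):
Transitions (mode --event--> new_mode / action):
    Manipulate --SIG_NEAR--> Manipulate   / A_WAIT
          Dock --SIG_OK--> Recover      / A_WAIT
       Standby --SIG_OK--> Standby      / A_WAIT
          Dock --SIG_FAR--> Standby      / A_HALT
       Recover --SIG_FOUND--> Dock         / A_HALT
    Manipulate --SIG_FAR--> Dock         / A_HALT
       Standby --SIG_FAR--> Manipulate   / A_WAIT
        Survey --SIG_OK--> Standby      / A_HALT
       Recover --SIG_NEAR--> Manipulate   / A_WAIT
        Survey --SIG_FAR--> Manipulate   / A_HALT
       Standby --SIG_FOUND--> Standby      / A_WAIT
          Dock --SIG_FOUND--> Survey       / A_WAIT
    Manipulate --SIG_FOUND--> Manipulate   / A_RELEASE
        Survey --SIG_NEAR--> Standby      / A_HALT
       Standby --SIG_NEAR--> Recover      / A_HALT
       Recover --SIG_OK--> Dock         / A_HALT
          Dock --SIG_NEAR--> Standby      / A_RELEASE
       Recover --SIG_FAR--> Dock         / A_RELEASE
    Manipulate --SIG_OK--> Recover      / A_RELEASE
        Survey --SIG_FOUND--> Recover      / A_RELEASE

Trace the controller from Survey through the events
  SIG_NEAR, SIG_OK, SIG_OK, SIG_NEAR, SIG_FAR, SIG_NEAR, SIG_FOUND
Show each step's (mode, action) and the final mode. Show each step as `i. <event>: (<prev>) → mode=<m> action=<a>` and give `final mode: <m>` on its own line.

final mode: Standby

1. SIG_NEAR: (Survey) → mode=Standby action=A_HALT
2. SIG_OK: (Standby) → mode=Standby action=A_WAIT
3. SIG_OK: (Standby) → mode=Standby action=A_WAIT
4. SIG_NEAR: (Standby) → mode=Recover action=A_HALT
5. SIG_FAR: (Recover) → mode=Dock action=A_RELEASE
6. SIG_NEAR: (Dock) → mode=Standby action=A_RELEASE
7. SIG_FOUND: (Standby) → mode=Standby action=A_WAIT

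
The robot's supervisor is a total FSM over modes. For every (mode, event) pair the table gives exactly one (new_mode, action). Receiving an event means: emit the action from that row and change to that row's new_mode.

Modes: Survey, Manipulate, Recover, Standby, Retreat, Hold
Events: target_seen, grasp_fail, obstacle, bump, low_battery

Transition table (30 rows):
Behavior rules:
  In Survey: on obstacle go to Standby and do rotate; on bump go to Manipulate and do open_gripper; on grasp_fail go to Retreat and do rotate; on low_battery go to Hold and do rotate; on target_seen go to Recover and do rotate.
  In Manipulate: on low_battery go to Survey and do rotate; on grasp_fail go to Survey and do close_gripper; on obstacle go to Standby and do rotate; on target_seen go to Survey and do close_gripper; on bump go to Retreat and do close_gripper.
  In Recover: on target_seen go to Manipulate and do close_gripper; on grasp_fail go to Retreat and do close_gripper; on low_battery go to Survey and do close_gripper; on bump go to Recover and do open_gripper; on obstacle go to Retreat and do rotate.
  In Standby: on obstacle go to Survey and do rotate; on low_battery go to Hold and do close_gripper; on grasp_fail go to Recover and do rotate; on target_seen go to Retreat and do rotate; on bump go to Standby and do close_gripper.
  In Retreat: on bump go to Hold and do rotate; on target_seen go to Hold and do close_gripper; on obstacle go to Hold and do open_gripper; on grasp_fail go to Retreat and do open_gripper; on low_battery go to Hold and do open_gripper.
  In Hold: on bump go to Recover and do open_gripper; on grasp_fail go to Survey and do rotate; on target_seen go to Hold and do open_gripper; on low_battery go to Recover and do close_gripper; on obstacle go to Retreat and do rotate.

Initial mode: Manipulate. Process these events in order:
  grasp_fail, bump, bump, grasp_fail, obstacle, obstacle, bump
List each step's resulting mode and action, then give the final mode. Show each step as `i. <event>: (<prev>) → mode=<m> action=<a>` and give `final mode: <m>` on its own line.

final mode: Hold

1. grasp_fail: (Manipulate) → mode=Survey action=close_gripper
2. bump: (Survey) → mode=Manipulate action=open_gripper
3. bump: (Manipulate) → mode=Retreat action=close_gripper
4. grasp_fail: (Retreat) → mode=Retreat action=open_gripper
5. obstacle: (Retreat) → mode=Hold action=open_gripper
6. obstacle: (Hold) → mode=Retreat action=rotate
7. bump: (Retreat) → mode=Hold action=rotate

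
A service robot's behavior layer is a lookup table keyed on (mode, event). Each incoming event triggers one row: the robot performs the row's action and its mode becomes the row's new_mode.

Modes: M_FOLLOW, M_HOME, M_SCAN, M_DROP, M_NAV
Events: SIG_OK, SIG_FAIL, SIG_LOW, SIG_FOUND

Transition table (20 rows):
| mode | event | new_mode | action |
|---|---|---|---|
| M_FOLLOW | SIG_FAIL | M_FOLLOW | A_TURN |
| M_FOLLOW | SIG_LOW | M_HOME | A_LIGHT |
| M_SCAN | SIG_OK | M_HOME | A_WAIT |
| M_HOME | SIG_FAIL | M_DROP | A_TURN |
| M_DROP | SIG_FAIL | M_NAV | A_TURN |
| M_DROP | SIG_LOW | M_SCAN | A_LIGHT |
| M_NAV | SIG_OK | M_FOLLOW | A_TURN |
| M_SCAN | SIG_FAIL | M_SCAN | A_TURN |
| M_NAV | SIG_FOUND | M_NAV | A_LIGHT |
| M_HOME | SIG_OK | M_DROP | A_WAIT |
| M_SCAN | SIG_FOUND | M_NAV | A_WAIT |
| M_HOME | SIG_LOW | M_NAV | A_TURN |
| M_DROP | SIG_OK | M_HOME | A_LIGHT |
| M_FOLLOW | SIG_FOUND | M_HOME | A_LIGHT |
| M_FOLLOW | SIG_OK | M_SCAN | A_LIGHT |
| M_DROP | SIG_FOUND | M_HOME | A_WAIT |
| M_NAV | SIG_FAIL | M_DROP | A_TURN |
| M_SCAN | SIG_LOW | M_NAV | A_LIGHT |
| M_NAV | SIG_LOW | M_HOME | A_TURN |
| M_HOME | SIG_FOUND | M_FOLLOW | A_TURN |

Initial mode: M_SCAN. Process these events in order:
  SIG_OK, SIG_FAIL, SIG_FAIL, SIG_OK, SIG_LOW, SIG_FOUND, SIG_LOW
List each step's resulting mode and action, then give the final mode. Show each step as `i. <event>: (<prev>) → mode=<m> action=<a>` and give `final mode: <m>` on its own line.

final mode: M_HOME

1. SIG_OK: (M_SCAN) → mode=M_HOME action=A_WAIT
2. SIG_FAIL: (M_HOME) → mode=M_DROP action=A_TURN
3. SIG_FAIL: (M_DROP) → mode=M_NAV action=A_TURN
4. SIG_OK: (M_NAV) → mode=M_FOLLOW action=A_TURN
5. SIG_LOW: (M_FOLLOW) → mode=M_HOME action=A_LIGHT
6. SIG_FOUND: (M_HOME) → mode=M_FOLLOW action=A_TURN
7. SIG_LOW: (M_FOLLOW) → mode=M_HOME action=A_LIGHT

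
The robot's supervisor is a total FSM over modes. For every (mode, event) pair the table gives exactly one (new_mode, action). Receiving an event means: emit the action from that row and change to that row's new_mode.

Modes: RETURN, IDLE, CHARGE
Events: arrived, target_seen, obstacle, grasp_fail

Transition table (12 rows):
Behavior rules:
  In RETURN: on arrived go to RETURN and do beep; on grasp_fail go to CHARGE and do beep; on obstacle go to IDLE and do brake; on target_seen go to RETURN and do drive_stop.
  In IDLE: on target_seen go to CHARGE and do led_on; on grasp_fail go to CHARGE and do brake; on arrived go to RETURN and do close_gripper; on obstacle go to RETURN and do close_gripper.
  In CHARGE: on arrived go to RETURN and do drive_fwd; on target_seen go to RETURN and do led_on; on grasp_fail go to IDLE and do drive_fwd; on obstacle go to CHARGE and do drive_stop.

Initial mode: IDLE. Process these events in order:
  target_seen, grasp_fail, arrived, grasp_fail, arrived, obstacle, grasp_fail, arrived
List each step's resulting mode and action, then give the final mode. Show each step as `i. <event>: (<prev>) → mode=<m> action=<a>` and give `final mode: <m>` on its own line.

1. target_seen: (IDLE) → mode=CHARGE action=led_on
2. grasp_fail: (CHARGE) → mode=IDLE action=drive_fwd
3. arrived: (IDLE) → mode=RETURN action=close_gripper
4. grasp_fail: (RETURN) → mode=CHARGE action=beep
5. arrived: (CHARGE) → mode=RETURN action=drive_fwd
6. obstacle: (RETURN) → mode=IDLE action=brake
7. grasp_fail: (IDLE) → mode=CHARGE action=brake
8. arrived: (CHARGE) → mode=RETURN action=drive_fwd

final mode: RETURN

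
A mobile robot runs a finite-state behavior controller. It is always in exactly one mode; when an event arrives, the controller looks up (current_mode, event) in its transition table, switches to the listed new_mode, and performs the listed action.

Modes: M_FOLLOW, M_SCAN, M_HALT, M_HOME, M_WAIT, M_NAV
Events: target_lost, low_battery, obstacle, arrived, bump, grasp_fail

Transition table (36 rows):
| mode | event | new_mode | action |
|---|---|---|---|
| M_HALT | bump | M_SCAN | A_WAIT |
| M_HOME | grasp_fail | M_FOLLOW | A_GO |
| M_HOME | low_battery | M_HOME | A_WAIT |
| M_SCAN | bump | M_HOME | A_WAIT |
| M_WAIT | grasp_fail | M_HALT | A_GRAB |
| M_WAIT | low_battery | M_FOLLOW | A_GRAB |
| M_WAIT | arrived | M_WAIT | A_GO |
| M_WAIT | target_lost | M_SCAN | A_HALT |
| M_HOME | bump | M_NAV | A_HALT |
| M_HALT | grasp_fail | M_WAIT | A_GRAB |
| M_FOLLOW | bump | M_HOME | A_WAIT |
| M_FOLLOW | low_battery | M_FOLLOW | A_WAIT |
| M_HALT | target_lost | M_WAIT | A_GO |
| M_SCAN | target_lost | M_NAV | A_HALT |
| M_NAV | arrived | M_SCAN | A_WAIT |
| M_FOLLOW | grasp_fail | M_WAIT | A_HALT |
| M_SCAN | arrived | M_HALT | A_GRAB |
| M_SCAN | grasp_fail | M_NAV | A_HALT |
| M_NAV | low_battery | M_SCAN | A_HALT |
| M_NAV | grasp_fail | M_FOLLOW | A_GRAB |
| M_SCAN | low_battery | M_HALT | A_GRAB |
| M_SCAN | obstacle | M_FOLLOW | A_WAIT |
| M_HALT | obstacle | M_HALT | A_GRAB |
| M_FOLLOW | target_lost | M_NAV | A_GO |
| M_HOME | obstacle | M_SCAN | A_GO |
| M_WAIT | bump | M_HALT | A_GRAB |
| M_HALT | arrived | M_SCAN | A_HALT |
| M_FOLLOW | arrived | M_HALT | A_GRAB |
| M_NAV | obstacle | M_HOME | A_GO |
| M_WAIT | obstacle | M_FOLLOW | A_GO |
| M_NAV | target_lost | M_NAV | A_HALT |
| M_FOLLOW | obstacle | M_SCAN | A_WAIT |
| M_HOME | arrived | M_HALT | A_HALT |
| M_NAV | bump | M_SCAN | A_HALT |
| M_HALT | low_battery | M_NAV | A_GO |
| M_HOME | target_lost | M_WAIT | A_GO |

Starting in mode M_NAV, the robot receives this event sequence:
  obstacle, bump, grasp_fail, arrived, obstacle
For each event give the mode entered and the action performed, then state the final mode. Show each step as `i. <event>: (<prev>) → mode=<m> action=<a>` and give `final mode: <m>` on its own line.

1. obstacle: (M_NAV) → mode=M_HOME action=A_GO
2. bump: (M_HOME) → mode=M_NAV action=A_HALT
3. grasp_fail: (M_NAV) → mode=M_FOLLOW action=A_GRAB
4. arrived: (M_FOLLOW) → mode=M_HALT action=A_GRAB
5. obstacle: (M_HALT) → mode=M_HALT action=A_GRAB

final mode: M_HALT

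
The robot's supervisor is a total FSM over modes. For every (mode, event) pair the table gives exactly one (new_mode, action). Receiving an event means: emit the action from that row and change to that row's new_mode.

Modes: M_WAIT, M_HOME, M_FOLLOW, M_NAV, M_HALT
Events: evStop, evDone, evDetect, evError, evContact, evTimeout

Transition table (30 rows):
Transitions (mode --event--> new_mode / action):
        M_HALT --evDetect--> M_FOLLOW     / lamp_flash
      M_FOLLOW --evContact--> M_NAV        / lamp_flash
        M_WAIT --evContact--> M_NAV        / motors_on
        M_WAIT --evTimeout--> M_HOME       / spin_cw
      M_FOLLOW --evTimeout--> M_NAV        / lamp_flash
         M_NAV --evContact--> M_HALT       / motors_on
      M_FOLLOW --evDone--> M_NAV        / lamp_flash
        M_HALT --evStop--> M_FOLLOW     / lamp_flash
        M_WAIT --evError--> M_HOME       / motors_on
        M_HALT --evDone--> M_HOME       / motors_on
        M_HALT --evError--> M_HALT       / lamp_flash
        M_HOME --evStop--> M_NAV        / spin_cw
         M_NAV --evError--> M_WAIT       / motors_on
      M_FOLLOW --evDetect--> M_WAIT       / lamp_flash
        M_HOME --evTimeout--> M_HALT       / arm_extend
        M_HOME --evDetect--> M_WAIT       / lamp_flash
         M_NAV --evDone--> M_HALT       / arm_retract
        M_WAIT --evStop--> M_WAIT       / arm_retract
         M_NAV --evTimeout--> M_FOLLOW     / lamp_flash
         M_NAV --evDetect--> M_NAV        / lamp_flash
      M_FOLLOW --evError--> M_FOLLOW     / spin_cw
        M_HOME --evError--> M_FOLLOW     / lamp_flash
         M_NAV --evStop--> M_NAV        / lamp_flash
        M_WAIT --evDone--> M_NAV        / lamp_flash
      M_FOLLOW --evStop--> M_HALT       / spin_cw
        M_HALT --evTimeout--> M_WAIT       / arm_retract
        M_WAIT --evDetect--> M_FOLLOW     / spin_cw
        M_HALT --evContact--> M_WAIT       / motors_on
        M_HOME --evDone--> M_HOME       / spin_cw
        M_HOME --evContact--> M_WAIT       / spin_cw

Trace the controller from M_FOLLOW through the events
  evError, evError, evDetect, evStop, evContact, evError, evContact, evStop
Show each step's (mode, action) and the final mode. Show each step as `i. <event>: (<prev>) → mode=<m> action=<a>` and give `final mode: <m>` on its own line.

final mode: M_NAV

1. evError: (M_FOLLOW) → mode=M_FOLLOW action=spin_cw
2. evError: (M_FOLLOW) → mode=M_FOLLOW action=spin_cw
3. evDetect: (M_FOLLOW) → mode=M_WAIT action=lamp_flash
4. evStop: (M_WAIT) → mode=M_WAIT action=arm_retract
5. evContact: (M_WAIT) → mode=M_NAV action=motors_on
6. evError: (M_NAV) → mode=M_WAIT action=motors_on
7. evContact: (M_WAIT) → mode=M_NAV action=motors_on
8. evStop: (M_NAV) → mode=M_NAV action=lamp_flash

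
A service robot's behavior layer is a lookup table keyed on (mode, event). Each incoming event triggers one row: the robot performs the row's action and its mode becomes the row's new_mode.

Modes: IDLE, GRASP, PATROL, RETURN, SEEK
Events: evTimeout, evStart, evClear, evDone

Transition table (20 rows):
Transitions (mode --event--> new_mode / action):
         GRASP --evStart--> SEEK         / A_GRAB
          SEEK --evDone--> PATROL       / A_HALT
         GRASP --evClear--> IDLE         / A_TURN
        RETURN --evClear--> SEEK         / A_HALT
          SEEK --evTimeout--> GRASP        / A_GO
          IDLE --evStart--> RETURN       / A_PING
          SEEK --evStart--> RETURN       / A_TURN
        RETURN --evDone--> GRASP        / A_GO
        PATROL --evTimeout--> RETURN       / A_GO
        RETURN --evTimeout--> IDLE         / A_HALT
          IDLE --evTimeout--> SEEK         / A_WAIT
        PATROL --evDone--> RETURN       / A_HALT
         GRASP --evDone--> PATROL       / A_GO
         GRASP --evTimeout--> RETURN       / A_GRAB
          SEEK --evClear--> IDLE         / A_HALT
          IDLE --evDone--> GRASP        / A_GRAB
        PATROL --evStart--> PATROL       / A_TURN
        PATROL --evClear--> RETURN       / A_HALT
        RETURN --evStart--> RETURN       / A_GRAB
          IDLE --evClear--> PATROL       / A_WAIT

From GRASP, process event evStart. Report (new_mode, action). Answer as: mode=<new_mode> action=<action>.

mode=SEEK action=A_GRAB

current mode = GRASP; filter table to that mode:
  (GRASP, evStart) → (SEEK, A_GRAB)  ← event matches
  (GRASP, evClear) → (IDLE, A_TURN)
  (GRASP, evDone) → (PATROL, A_GO)
  (GRASP, evTimeout) → (RETURN, A_GRAB)
event = evStart selects (SEEK, A_GRAB)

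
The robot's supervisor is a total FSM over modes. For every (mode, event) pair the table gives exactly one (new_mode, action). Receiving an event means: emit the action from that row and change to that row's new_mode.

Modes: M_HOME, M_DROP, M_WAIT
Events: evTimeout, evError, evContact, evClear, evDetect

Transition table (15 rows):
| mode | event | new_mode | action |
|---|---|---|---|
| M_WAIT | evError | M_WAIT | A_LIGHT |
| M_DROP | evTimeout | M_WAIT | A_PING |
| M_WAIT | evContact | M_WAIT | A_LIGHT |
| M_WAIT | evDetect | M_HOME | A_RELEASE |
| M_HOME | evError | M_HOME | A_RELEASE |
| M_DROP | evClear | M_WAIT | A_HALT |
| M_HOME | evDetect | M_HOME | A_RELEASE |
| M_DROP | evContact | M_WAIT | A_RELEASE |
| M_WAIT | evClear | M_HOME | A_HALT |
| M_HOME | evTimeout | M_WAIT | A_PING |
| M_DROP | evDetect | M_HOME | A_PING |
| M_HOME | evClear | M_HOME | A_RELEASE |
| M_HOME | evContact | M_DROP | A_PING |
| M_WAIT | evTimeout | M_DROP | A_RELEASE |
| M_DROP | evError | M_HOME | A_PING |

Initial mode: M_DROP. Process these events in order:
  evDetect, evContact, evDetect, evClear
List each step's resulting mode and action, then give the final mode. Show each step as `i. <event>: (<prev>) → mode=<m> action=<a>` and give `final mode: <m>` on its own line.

final mode: M_HOME

1. evDetect: (M_DROP) → mode=M_HOME action=A_PING
2. evContact: (M_HOME) → mode=M_DROP action=A_PING
3. evDetect: (M_DROP) → mode=M_HOME action=A_PING
4. evClear: (M_HOME) → mode=M_HOME action=A_RELEASE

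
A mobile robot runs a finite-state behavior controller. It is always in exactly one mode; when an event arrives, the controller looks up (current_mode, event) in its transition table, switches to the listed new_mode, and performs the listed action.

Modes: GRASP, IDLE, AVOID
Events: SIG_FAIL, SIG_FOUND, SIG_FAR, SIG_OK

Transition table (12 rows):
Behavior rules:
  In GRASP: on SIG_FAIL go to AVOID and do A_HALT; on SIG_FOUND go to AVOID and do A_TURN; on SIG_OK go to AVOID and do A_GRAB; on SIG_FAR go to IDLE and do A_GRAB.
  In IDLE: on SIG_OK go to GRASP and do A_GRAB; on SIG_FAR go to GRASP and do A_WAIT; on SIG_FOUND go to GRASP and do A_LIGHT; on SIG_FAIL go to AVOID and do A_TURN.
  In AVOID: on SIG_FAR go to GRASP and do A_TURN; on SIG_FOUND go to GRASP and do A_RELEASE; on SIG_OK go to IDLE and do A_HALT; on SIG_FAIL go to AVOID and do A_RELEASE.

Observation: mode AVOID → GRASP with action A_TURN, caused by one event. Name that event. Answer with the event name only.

SIG_FAR

try SIG_FAIL: (AVOID, SIG_FAIL) → (AVOID, A_RELEASE)
try SIG_FOUND: (AVOID, SIG_FOUND) → (GRASP, A_RELEASE)
try SIG_FAR: (AVOID, SIG_FAR) → (GRASP, A_TURN)  ← matches
try SIG_OK: (AVOID, SIG_OK) → (IDLE, A_HALT)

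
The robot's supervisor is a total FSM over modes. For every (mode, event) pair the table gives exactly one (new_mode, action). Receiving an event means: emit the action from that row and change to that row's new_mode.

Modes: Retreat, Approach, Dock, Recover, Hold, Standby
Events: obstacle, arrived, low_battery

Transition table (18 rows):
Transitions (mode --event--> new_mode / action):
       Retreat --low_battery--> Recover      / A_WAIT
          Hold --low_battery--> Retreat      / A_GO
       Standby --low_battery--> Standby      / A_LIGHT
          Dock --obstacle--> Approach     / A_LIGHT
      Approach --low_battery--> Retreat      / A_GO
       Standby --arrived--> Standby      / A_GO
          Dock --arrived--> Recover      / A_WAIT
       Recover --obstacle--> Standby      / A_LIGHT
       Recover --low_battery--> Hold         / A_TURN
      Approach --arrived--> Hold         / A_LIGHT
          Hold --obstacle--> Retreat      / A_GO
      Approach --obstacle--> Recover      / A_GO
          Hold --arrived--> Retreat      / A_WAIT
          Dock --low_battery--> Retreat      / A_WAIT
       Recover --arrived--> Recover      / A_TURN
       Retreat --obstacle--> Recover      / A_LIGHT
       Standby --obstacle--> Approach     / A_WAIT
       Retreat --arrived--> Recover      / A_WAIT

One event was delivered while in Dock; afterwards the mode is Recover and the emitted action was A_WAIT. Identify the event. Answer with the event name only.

try obstacle: (Dock, obstacle) → (Approach, A_LIGHT)
try arrived: (Dock, arrived) → (Recover, A_WAIT)  ← matches
try low_battery: (Dock, low_battery) → (Retreat, A_WAIT)

arrived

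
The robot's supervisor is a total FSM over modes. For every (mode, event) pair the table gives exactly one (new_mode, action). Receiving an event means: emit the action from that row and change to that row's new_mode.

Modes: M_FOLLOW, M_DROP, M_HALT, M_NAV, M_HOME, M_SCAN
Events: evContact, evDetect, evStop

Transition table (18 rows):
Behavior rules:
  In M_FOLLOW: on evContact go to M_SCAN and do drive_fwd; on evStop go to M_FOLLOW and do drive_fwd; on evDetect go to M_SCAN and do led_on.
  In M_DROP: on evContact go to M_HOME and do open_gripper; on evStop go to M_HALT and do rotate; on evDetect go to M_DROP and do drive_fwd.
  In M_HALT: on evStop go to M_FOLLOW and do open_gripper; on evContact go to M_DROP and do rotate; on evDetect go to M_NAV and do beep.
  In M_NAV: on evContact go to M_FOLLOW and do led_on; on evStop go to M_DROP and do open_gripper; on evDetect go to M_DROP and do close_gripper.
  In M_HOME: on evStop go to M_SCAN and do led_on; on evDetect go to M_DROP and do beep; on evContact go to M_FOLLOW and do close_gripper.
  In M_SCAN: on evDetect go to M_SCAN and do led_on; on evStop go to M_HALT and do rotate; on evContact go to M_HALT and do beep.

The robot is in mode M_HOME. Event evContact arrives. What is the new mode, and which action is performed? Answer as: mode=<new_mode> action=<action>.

current mode = M_HOME; filter table to that mode:
  (M_HOME, evStop) → (M_SCAN, led_on)
  (M_HOME, evDetect) → (M_DROP, beep)
  (M_HOME, evContact) → (M_FOLLOW, close_gripper)  ← event matches
event = evContact selects (M_FOLLOW, close_gripper)

mode=M_FOLLOW action=close_gripper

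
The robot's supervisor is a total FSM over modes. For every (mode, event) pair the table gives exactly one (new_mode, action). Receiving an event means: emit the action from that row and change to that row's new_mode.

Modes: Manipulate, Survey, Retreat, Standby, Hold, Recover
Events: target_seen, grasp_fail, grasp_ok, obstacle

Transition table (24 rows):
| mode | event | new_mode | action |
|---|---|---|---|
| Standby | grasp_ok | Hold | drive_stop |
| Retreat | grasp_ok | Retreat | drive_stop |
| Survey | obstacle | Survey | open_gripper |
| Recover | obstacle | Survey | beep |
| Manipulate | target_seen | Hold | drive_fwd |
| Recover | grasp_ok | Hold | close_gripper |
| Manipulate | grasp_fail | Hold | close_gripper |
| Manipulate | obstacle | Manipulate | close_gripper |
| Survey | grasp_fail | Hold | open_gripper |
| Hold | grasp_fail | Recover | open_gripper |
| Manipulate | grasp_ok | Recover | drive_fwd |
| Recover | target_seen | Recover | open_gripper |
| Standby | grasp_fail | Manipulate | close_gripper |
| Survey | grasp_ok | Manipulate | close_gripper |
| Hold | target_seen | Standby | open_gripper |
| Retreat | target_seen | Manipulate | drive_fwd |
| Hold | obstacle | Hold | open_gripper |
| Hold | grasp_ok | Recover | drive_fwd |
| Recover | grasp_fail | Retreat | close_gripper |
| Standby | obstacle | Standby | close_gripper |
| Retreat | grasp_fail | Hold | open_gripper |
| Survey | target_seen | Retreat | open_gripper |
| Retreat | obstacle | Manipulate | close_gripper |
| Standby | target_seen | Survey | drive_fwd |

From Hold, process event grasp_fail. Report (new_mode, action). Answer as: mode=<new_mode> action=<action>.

current mode = Hold; filter table to that mode:
  (Hold, grasp_fail) → (Recover, open_gripper)  ← event matches
  (Hold, target_seen) → (Standby, open_gripper)
  (Hold, obstacle) → (Hold, open_gripper)
  (Hold, grasp_ok) → (Recover, drive_fwd)
event = grasp_fail selects (Recover, open_gripper)

mode=Recover action=open_gripper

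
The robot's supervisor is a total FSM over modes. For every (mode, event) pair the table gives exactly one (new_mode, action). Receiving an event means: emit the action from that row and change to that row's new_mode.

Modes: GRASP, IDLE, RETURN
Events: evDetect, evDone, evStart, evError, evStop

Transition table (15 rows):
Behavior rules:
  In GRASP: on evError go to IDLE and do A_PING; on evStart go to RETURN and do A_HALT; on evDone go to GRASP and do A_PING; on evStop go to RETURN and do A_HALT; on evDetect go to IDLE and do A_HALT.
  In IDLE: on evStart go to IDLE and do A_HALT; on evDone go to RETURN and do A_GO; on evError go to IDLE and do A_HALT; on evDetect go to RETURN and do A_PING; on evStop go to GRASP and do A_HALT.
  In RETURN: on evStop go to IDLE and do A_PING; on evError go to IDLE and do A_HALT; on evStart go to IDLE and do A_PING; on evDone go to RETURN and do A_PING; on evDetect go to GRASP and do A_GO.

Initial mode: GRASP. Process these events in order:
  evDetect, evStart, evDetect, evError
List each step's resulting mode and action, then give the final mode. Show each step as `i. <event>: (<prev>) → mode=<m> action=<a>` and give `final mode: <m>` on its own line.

final mode: IDLE

1. evDetect: (GRASP) → mode=IDLE action=A_HALT
2. evStart: (IDLE) → mode=IDLE action=A_HALT
3. evDetect: (IDLE) → mode=RETURN action=A_PING
4. evError: (RETURN) → mode=IDLE action=A_HALT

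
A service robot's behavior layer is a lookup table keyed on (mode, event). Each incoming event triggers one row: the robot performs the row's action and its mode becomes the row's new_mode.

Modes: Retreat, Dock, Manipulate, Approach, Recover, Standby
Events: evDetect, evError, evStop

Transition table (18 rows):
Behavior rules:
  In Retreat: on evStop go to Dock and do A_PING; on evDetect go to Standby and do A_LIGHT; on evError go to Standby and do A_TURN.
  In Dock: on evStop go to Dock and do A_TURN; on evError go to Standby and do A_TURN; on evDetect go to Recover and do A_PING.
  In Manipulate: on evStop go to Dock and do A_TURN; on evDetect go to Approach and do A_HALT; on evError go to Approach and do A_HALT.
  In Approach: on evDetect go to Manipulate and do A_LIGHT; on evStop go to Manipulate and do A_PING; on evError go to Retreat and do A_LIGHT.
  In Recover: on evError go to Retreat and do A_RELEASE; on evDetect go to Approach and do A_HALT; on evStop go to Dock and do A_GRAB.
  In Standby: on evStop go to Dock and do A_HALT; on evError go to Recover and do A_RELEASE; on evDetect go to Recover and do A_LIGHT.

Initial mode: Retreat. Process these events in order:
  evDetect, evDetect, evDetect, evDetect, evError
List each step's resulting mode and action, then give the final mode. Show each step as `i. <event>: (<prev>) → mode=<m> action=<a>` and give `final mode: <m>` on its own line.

1. evDetect: (Retreat) → mode=Standby action=A_LIGHT
2. evDetect: (Standby) → mode=Recover action=A_LIGHT
3. evDetect: (Recover) → mode=Approach action=A_HALT
4. evDetect: (Approach) → mode=Manipulate action=A_LIGHT
5. evError: (Manipulate) → mode=Approach action=A_HALT

final mode: Approach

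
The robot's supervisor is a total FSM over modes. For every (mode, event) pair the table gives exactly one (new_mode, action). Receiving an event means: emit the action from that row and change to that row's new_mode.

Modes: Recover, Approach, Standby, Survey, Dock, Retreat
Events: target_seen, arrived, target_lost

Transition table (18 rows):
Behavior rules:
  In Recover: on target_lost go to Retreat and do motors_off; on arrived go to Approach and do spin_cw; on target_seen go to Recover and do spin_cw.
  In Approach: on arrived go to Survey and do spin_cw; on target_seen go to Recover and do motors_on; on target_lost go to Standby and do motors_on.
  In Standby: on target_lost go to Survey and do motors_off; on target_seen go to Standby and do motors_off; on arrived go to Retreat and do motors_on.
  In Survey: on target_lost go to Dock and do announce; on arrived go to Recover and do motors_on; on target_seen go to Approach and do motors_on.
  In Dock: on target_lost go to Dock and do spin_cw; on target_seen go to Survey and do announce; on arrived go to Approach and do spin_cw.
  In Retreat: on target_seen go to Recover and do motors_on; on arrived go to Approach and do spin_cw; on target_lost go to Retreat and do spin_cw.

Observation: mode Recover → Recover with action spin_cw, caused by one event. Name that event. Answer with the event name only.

target_seen

try target_seen: (Recover, target_seen) → (Recover, spin_cw)  ← matches
try arrived: (Recover, arrived) → (Approach, spin_cw)
try target_lost: (Recover, target_lost) → (Retreat, motors_off)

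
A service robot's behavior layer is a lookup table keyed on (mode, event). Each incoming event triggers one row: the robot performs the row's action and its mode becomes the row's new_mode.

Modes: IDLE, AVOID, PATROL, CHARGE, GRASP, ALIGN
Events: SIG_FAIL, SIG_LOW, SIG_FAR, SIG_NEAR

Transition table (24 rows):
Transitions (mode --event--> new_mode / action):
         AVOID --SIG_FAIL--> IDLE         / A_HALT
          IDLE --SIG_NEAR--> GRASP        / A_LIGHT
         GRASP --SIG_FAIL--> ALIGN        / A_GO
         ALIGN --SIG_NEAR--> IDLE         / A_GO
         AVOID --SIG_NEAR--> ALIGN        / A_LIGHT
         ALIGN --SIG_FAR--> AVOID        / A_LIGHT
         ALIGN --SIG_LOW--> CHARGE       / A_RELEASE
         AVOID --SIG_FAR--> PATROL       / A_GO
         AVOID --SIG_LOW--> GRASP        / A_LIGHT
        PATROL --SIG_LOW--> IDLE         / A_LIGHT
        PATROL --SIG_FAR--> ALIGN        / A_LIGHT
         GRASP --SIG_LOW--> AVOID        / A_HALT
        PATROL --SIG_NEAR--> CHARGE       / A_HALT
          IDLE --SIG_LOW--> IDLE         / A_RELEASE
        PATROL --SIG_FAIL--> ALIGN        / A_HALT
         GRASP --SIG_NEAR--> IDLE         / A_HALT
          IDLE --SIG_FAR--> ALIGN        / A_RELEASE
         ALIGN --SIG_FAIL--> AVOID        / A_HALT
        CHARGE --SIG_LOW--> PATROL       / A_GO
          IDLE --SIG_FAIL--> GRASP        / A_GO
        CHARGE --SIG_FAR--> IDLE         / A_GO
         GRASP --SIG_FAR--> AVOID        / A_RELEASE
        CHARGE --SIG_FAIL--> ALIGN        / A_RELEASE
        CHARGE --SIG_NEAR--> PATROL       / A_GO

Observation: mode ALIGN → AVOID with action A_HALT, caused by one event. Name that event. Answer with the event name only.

try SIG_FAIL: (ALIGN, SIG_FAIL) → (AVOID, A_HALT)  ← matches
try SIG_LOW: (ALIGN, SIG_LOW) → (CHARGE, A_RELEASE)
try SIG_FAR: (ALIGN, SIG_FAR) → (AVOID, A_LIGHT)
try SIG_NEAR: (ALIGN, SIG_NEAR) → (IDLE, A_GO)

SIG_FAIL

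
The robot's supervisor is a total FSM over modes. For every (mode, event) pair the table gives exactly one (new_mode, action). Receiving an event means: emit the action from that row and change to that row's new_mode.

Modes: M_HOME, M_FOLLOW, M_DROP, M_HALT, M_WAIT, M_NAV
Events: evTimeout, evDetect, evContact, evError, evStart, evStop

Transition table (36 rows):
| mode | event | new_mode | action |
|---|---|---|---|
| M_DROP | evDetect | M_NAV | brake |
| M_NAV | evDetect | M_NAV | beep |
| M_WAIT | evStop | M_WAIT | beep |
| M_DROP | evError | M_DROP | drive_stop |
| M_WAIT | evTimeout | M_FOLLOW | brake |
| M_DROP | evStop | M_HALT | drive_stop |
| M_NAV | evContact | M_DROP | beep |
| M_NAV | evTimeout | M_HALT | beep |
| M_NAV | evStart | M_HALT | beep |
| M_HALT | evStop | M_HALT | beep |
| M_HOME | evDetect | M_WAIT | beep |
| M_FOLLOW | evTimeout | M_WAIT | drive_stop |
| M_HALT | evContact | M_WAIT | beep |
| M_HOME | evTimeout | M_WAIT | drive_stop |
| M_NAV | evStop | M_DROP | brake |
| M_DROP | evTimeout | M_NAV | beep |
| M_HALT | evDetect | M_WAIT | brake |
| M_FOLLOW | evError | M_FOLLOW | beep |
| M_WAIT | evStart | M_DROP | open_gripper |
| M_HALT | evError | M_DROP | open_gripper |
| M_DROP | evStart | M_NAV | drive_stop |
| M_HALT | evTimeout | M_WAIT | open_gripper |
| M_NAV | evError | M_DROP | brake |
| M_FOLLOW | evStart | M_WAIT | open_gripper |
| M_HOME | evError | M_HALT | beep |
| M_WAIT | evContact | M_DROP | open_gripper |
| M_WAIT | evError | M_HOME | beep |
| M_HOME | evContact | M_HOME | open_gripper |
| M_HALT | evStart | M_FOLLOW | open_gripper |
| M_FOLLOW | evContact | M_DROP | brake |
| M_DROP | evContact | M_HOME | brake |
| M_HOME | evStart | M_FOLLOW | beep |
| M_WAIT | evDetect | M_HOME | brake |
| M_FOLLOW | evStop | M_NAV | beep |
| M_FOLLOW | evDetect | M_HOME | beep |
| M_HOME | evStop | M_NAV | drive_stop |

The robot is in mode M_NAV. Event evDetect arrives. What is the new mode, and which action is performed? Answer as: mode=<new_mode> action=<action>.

current mode = M_NAV; filter table to that mode:
  (M_NAV, evDetect) → (M_NAV, beep)  ← event matches
  (M_NAV, evContact) → (M_DROP, beep)
  (M_NAV, evTimeout) → (M_HALT, beep)
  (M_NAV, evStart) → (M_HALT, beep)
  (M_NAV, evStop) → (M_DROP, brake)
  (M_NAV, evError) → (M_DROP, brake)
event = evDetect selects (M_NAV, beep)

mode=M_NAV action=beep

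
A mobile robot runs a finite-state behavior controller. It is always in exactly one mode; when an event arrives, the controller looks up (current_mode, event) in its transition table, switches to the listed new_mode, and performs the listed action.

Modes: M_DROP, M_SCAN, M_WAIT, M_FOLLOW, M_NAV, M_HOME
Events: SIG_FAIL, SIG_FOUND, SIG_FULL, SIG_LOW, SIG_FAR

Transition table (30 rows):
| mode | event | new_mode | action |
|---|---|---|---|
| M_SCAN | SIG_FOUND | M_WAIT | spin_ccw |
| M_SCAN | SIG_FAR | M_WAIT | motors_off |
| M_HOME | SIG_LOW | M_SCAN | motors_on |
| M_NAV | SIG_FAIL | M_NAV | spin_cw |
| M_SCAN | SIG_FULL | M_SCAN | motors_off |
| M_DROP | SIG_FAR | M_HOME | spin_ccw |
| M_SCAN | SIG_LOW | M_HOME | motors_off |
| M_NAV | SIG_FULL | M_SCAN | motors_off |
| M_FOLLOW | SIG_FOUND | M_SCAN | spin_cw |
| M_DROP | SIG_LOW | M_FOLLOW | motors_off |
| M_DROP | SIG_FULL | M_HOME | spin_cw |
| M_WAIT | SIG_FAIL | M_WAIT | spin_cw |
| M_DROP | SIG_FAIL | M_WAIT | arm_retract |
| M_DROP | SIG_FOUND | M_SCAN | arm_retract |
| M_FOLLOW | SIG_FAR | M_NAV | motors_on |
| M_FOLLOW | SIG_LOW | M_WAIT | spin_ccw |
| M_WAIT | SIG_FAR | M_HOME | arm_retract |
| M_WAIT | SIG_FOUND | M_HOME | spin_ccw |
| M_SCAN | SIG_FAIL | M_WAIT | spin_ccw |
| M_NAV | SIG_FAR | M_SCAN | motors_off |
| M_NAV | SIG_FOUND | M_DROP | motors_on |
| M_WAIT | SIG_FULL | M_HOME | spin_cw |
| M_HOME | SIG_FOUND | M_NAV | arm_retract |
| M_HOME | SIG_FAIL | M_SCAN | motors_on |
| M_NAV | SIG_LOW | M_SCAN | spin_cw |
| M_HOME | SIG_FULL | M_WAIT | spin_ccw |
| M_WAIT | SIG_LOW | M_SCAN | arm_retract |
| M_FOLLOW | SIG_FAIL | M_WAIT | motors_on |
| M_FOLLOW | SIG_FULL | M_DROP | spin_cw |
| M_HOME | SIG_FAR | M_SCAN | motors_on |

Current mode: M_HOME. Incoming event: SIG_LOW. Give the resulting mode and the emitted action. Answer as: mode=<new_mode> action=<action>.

current mode = M_HOME; filter table to that mode:
  (M_HOME, SIG_LOW) → (M_SCAN, motors_on)  ← event matches
  (M_HOME, SIG_FOUND) → (M_NAV, arm_retract)
  (M_HOME, SIG_FAIL) → (M_SCAN, motors_on)
  (M_HOME, SIG_FULL) → (M_WAIT, spin_ccw)
  (M_HOME, SIG_FAR) → (M_SCAN, motors_on)
event = SIG_LOW selects (M_SCAN, motors_on)

mode=M_SCAN action=motors_on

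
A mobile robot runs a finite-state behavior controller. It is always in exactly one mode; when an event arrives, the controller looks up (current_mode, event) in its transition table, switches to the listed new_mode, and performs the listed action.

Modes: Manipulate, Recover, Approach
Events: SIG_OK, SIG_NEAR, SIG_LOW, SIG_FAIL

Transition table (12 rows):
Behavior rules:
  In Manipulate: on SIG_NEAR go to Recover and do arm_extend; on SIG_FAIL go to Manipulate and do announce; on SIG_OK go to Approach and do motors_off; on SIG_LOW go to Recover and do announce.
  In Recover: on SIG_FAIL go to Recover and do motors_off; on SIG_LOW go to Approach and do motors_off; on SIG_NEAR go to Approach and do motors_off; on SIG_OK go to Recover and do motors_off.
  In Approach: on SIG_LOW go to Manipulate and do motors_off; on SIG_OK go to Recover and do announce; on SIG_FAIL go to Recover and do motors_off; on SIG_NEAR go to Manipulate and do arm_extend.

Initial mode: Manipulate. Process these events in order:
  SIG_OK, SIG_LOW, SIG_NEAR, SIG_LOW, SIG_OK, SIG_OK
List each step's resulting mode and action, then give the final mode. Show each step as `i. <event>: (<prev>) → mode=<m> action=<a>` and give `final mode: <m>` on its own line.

final mode: Recover

1. SIG_OK: (Manipulate) → mode=Approach action=motors_off
2. SIG_LOW: (Approach) → mode=Manipulate action=motors_off
3. SIG_NEAR: (Manipulate) → mode=Recover action=arm_extend
4. SIG_LOW: (Recover) → mode=Approach action=motors_off
5. SIG_OK: (Approach) → mode=Recover action=announce
6. SIG_OK: (Recover) → mode=Recover action=motors_off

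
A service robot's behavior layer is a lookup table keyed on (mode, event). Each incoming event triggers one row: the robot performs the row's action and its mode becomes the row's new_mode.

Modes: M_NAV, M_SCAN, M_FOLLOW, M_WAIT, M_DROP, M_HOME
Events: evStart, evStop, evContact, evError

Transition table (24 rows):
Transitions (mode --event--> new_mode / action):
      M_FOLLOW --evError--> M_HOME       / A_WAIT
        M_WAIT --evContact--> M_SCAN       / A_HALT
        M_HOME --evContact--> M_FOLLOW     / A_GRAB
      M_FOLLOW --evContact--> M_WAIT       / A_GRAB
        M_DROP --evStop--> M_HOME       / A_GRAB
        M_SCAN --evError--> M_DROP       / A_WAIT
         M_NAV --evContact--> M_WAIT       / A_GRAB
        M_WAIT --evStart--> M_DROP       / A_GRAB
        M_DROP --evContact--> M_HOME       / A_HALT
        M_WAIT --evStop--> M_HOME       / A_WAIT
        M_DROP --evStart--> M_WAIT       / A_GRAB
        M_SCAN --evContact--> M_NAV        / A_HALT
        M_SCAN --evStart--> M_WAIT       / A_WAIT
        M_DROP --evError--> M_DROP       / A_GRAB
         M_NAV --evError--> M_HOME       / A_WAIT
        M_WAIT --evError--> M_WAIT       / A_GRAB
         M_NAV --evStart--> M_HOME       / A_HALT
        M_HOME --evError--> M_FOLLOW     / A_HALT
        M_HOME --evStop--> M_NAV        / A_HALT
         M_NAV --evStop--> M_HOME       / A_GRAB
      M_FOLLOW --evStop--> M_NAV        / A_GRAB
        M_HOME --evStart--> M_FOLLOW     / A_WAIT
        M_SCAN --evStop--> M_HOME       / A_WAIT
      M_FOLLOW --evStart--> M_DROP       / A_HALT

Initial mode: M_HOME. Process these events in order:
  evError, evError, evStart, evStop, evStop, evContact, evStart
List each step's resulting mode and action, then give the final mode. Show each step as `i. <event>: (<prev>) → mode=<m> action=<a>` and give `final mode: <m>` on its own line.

1. evError: (M_HOME) → mode=M_FOLLOW action=A_HALT
2. evError: (M_FOLLOW) → mode=M_HOME action=A_WAIT
3. evStart: (M_HOME) → mode=M_FOLLOW action=A_WAIT
4. evStop: (M_FOLLOW) → mode=M_NAV action=A_GRAB
5. evStop: (M_NAV) → mode=M_HOME action=A_GRAB
6. evContact: (M_HOME) → mode=M_FOLLOW action=A_GRAB
7. evStart: (M_FOLLOW) → mode=M_DROP action=A_HALT

final mode: M_DROP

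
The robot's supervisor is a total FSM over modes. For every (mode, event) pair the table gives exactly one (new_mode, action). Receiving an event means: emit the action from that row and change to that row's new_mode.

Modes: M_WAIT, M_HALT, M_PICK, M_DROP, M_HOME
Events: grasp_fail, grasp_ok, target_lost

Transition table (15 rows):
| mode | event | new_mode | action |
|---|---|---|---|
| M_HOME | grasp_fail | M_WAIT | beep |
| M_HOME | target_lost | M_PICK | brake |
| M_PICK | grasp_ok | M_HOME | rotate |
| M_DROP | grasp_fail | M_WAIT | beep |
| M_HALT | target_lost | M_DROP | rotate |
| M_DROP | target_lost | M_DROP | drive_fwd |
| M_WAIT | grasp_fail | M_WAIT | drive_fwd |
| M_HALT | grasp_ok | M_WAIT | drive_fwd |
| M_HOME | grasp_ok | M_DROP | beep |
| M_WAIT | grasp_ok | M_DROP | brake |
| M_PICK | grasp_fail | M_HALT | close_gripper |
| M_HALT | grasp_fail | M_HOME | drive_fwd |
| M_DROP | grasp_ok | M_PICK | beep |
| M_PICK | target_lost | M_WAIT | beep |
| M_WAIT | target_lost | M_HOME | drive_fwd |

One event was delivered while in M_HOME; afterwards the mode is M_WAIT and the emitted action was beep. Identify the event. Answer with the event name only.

try grasp_fail: (M_HOME, grasp_fail) → (M_WAIT, beep)  ← matches
try grasp_ok: (M_HOME, grasp_ok) → (M_DROP, beep)
try target_lost: (M_HOME, target_lost) → (M_PICK, brake)

grasp_fail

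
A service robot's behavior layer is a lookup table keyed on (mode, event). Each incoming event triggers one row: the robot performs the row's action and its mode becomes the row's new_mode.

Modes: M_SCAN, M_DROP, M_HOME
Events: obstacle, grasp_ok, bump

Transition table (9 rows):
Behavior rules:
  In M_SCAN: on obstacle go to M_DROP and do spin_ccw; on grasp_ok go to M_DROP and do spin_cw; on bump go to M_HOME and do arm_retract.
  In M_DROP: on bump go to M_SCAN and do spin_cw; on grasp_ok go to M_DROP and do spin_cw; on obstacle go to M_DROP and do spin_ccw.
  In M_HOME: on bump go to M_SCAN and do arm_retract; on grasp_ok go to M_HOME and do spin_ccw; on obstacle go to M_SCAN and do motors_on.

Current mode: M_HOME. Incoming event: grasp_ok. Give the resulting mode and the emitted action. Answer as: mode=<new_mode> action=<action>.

mode=M_HOME action=spin_ccw

current mode = M_HOME; filter table to that mode:
  (M_HOME, bump) → (M_SCAN, arm_retract)
  (M_HOME, grasp_ok) → (M_HOME, spin_ccw)  ← event matches
  (M_HOME, obstacle) → (M_SCAN, motors_on)
event = grasp_ok selects (M_HOME, spin_ccw)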